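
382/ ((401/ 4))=1528/ 401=3.81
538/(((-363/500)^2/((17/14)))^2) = 2429406250000000/850790398689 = 2855.47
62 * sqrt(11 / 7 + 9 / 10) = 31 * sqrt(12110) / 35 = 97.47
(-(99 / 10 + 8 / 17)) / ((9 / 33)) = -19393 / 510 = -38.03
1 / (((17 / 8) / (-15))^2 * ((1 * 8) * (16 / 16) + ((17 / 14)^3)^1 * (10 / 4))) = 26342400 / 6595847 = 3.99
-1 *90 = -90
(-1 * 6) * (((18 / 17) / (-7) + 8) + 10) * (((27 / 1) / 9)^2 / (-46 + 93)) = -114696 / 5593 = -20.51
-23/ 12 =-1.92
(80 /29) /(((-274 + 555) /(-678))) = -54240 /8149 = -6.66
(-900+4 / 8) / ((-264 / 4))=1799 / 132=13.63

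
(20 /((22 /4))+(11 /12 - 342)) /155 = -44543 /20460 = -2.18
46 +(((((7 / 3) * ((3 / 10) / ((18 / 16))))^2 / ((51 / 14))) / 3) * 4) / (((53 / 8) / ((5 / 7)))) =151120846 / 3284145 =46.02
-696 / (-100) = 174 / 25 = 6.96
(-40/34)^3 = -1.63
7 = 7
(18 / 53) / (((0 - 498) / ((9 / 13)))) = -27 / 57187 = -0.00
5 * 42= 210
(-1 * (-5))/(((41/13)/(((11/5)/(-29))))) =-143/1189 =-0.12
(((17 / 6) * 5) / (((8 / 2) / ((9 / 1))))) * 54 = 6885 / 4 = 1721.25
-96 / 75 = -32 / 25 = -1.28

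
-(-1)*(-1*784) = -784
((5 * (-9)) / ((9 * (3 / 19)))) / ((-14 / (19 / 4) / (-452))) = -203965 / 42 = -4856.31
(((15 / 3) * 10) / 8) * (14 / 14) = 25 / 4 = 6.25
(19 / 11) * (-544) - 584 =-1523.64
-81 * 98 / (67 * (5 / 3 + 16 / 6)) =-27.34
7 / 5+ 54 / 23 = 431 / 115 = 3.75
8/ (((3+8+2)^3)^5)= 8/ 51185893014090757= 0.00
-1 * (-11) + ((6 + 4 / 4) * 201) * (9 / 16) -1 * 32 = 12327 / 16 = 770.44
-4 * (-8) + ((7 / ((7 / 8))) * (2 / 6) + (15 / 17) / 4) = 34.89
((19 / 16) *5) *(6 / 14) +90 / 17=7.84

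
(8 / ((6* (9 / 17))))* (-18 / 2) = -68 / 3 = -22.67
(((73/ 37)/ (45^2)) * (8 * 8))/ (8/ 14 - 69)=-32704/ 35889075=-0.00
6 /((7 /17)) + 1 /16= 1639 /112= 14.63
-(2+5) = -7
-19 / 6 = -3.17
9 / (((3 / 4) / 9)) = 108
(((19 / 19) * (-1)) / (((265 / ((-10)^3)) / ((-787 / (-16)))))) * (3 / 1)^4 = 1593675 / 106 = 15034.67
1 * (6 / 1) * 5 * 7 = 210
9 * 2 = 18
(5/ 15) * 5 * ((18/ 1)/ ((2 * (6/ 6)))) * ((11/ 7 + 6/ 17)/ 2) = 3435/ 238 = 14.43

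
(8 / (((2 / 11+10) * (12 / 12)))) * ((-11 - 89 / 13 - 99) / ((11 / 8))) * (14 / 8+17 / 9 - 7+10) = -51863 / 117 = -443.27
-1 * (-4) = 4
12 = 12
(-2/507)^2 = 4/257049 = 0.00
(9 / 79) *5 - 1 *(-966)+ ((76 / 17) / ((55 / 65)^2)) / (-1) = 156055787 / 162503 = 960.33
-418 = -418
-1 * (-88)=88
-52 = -52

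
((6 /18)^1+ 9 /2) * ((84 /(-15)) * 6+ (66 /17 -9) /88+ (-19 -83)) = -9808989 /14960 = -655.68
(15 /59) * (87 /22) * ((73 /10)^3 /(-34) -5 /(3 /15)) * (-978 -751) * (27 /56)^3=1572193579046337 /221436723200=7099.97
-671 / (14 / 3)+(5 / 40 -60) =-11405 / 56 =-203.66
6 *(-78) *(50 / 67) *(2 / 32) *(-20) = 29250 / 67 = 436.57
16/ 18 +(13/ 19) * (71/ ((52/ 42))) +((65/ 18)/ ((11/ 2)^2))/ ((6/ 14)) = 40.40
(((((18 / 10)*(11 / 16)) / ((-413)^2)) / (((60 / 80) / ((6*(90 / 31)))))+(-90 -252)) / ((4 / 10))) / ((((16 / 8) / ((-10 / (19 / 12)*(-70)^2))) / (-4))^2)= -127598703412320000000 / 38955871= -3275467859833.50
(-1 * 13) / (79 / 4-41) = 52 / 85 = 0.61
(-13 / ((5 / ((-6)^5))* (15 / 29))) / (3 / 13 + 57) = 529308 / 775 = 682.98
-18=-18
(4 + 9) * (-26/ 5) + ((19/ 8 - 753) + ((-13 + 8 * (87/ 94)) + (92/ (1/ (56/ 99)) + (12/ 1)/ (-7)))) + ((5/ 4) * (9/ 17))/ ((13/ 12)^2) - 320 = -4090904651747/ 3743059320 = -1092.93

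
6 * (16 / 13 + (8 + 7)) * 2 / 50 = 3.90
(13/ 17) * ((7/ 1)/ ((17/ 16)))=1456/ 289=5.04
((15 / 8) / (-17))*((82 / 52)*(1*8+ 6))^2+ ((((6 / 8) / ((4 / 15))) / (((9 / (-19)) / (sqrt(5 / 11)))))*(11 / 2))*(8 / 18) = -1235535 / 22984 - 95*sqrt(55) / 72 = -63.54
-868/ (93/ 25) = -700/ 3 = -233.33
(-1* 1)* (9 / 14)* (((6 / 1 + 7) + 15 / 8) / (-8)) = 153 / 128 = 1.20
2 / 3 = 0.67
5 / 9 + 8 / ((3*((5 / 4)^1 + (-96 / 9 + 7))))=-143 / 261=-0.55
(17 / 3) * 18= 102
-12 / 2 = -6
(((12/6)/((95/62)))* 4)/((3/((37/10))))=9176/1425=6.44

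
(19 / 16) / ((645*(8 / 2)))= 19 / 41280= 0.00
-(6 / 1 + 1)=-7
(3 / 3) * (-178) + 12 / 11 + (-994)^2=10866450 / 11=987859.09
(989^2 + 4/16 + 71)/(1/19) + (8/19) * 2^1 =1412509673/76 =18585653.59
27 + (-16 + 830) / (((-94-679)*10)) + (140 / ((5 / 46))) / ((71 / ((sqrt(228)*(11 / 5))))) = 103948 / 3865 + 28336*sqrt(57) / 355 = 629.52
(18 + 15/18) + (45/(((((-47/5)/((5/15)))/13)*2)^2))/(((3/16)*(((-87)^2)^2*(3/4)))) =42901495490611/2277955476882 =18.83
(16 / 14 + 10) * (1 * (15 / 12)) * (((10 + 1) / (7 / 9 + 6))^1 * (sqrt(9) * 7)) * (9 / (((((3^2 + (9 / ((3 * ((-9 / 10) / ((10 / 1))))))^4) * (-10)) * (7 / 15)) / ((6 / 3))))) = -0.00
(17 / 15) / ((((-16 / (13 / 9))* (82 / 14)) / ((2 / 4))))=-0.01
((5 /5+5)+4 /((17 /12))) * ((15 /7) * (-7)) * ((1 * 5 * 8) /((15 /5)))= -30000 /17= -1764.71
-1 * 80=-80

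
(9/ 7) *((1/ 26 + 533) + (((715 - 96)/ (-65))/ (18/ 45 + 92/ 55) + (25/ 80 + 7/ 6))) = 18848307/ 27664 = 681.33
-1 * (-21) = 21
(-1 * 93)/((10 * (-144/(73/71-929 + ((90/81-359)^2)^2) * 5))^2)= -72420935749342755013506204465991/149989377411763200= -482840431762889.67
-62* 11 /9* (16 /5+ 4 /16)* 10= -7843 /3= -2614.33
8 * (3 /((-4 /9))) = -54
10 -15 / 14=125 / 14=8.93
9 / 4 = 2.25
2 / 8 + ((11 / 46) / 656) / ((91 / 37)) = 686911 / 2746016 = 0.25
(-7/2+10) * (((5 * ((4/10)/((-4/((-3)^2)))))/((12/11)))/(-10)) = 429/160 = 2.68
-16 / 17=-0.94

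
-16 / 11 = -1.45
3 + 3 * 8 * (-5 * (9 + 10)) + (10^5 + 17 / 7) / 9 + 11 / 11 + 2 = 185585 / 21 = 8837.38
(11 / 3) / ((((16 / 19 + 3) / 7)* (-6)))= -1463 / 1314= -1.11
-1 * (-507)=507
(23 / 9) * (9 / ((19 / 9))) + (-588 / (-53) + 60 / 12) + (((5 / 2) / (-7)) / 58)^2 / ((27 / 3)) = 161276886263 / 5975634672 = 26.99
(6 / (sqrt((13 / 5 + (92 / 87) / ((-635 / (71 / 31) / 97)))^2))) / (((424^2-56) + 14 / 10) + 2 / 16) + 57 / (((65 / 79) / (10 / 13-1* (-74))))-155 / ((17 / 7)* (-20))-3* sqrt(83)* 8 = 2725519895512710521773 / 525860286008475860-24* sqrt(83) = 4964.32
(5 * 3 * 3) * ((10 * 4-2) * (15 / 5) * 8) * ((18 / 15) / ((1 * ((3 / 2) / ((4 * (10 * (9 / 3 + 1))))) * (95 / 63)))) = 3483648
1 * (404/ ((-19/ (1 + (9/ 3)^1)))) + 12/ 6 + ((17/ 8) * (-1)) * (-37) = -673/ 152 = -4.43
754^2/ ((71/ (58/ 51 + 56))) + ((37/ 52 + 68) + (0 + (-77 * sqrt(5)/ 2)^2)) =43777254683/ 94146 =464993.25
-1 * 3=-3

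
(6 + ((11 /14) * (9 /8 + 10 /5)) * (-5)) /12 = -703 /1344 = -0.52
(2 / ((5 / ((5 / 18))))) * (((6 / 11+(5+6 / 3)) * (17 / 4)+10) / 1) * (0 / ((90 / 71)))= 0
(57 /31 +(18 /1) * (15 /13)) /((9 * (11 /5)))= 15185 /13299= 1.14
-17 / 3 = -5.67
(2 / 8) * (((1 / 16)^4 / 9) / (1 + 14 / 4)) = 1 / 10616832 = 0.00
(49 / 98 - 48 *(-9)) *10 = 4325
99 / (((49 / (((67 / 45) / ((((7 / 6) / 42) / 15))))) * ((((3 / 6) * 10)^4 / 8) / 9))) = 5730912 / 30625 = 187.13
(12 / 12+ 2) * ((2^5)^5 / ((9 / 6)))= 67108864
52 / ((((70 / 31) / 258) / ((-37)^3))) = -10533190044 / 35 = -300948286.97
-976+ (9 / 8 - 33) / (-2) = -15361 / 16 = -960.06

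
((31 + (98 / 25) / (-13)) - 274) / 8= -79073 / 2600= -30.41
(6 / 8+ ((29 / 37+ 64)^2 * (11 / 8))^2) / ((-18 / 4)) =-1331484948815443 / 179919456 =-7400450.06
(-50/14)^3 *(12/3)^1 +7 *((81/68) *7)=-2888633/23324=-123.85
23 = 23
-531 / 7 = -75.86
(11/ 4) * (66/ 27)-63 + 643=10561/ 18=586.72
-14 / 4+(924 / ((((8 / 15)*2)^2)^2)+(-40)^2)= 2310.27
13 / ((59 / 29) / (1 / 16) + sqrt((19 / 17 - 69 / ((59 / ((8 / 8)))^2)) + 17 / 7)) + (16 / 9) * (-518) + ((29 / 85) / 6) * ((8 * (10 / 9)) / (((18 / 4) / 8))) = -155293749879687472 / 168872882685687 - 645047 * sqrt(173831749) / 367914777093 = -919.61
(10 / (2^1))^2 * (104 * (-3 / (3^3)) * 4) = -1155.56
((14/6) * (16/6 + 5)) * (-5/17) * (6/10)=-161/51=-3.16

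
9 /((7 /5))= 45 /7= 6.43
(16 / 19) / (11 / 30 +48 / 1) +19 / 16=531491 / 441104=1.20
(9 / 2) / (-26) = -0.17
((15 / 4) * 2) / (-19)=-15 / 38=-0.39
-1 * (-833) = 833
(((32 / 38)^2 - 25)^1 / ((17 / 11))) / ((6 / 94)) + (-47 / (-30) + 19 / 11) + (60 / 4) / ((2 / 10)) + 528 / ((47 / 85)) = 74905250833 / 95184870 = 786.94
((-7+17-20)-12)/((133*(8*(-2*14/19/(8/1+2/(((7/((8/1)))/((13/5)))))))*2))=671/6860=0.10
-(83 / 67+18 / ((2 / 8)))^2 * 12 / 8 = -72235947 / 8978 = -8045.88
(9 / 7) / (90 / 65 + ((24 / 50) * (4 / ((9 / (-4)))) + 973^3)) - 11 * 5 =-345783181809530 / 6286966942151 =-55.00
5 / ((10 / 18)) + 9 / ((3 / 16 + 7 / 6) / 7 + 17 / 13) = 98325 / 6557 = 15.00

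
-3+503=500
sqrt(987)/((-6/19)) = -19 *sqrt(987)/6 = -99.49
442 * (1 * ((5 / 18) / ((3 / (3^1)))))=1105 / 9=122.78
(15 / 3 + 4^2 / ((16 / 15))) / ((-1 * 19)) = -20 / 19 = -1.05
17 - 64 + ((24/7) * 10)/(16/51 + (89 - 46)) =-46.21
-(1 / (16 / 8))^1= -1 / 2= -0.50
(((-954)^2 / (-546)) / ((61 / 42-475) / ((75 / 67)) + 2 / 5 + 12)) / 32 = 17064675 / 134524312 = 0.13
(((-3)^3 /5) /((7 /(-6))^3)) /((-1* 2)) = -2916 /1715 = -1.70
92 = 92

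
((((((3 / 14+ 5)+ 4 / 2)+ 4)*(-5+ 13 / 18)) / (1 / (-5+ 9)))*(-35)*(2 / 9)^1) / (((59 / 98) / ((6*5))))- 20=118440340 / 1593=74350.50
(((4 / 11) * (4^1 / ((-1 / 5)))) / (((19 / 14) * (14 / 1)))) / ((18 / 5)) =-200 / 1881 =-0.11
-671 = -671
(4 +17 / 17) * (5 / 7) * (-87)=-2175 / 7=-310.71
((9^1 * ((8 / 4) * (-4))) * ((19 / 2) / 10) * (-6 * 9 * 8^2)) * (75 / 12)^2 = 9234000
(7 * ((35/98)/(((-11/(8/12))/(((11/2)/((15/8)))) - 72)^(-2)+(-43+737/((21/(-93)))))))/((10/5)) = -2699487/7141453936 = -0.00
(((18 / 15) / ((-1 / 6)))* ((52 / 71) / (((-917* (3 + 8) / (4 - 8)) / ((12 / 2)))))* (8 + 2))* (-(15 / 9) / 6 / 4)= 6240 / 716177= 0.01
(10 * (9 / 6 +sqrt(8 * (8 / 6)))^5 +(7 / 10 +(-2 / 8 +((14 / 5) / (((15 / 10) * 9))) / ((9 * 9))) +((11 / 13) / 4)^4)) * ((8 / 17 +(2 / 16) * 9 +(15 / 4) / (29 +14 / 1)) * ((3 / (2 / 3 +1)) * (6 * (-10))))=-2686051745 * sqrt(6) / 2924-147796426506046631 / 66604322304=-4469177.57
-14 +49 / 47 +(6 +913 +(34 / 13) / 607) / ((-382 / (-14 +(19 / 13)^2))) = 373138158403 / 23943077366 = 15.58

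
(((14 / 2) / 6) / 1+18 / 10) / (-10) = -89 / 300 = -0.30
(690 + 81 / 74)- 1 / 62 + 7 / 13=10312700 / 14911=691.62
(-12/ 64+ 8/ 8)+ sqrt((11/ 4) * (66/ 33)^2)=13/ 16+ sqrt(11)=4.13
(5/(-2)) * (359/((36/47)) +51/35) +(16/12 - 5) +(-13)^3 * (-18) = 38366.95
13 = 13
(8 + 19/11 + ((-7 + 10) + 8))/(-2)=-10.36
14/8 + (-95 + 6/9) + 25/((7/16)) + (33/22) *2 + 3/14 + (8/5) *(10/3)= -753/28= -26.89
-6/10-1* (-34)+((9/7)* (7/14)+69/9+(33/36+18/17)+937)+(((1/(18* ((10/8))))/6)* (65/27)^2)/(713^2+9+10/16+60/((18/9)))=186853262449930519/190533412630260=980.69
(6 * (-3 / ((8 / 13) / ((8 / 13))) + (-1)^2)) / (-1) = 12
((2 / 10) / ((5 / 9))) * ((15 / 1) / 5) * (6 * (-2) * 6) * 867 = -1685448 / 25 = -67417.92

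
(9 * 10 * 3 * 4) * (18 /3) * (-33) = -213840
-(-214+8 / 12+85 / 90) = 3823 / 18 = 212.39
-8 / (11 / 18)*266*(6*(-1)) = 229824 / 11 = 20893.09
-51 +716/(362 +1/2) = -35543/725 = -49.02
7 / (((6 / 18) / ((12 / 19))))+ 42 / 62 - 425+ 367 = -25951 / 589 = -44.06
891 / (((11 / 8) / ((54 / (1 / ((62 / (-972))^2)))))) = 3844 / 27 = 142.37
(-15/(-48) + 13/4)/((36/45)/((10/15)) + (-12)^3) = -95/46048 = -0.00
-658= -658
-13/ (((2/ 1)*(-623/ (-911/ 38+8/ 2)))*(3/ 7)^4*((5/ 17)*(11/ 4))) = -1743469/ 228285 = -7.64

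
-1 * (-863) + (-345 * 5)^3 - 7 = -5132952269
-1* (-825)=825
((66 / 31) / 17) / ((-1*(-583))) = 6 / 27931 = 0.00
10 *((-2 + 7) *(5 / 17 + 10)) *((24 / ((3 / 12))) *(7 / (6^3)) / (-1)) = -245000 / 153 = -1601.31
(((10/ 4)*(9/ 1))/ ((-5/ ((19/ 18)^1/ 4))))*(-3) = 3.56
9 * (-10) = -90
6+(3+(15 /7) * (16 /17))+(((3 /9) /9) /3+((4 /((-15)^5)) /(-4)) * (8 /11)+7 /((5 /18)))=36.23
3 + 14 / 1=17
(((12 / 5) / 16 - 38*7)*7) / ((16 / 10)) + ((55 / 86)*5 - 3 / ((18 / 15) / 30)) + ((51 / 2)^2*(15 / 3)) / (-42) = -12640139 / 9632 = -1312.31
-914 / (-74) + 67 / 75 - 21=-21521 / 2775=-7.76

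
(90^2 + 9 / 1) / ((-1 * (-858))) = 2703 / 286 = 9.45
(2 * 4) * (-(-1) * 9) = 72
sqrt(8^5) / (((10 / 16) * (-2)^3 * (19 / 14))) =-1792 * sqrt(2) / 95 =-26.68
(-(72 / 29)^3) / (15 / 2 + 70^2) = -746496 / 239378035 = -0.00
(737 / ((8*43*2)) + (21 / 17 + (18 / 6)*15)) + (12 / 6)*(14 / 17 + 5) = 689521 / 11696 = 58.95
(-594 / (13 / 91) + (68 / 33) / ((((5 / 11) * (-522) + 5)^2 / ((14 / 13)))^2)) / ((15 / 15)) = -1833411631146984218 / 440935938226875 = -4158.00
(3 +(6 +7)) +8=24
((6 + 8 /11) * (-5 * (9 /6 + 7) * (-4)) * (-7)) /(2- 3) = 88060 /11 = 8005.45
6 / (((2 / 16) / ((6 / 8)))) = 36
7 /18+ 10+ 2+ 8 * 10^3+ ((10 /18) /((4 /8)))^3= 11684063 /1458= 8013.76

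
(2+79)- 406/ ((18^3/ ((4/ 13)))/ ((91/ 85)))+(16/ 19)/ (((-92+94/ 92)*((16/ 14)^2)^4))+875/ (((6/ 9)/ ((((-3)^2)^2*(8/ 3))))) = 5426361916528610051/ 19135140986880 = 283580.97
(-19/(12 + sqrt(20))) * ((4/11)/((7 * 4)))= -57/2387 + 19 * sqrt(5)/4774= -0.01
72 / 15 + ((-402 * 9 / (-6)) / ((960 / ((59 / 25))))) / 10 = 395859 / 80000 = 4.95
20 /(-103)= -20 /103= -0.19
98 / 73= 1.34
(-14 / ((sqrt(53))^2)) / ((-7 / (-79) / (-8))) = 1264 / 53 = 23.85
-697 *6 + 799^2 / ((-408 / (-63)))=755157 / 8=94394.62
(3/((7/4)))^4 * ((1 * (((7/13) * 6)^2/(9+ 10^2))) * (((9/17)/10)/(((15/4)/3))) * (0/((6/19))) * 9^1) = 0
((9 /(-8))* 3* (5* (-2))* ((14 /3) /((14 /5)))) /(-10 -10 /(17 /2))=-765 /152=-5.03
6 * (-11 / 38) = -33 / 19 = -1.74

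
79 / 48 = 1.65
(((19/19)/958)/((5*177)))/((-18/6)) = -1/2543490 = -0.00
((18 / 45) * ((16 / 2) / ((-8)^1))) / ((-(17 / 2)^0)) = 2 / 5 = 0.40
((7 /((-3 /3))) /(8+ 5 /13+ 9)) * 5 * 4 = -910 /113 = -8.05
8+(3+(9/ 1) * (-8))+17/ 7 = -410/ 7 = -58.57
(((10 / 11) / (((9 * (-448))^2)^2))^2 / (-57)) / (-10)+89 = 21438007793578085195248230627016709 / 240876492062675114553350905921536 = 89.00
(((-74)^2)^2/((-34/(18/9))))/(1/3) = -89959728/17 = -5291748.71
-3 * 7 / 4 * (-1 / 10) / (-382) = -21 / 15280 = -0.00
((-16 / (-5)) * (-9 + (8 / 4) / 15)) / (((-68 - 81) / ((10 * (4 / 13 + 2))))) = 8512 / 1937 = 4.39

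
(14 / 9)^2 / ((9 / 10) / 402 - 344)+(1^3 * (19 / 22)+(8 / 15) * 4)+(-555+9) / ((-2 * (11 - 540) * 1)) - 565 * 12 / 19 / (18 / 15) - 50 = -2033928527859967 / 5897247452910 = -344.89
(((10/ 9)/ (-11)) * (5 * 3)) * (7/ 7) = -50/ 33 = -1.52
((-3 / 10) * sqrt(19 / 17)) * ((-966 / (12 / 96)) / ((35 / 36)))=59616 * sqrt(323) / 425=2521.01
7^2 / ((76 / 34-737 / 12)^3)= -0.00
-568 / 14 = -284 / 7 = -40.57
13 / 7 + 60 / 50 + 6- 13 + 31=947 / 35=27.06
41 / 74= 0.55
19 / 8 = 2.38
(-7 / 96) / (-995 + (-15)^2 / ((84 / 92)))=49 / 503040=0.00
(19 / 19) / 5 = 1 / 5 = 0.20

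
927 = 927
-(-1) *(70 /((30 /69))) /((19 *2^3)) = 161 /152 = 1.06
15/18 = 5/6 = 0.83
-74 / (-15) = 74 / 15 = 4.93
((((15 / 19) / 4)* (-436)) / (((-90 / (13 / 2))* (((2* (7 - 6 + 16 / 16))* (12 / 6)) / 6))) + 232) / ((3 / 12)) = 946.64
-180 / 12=-15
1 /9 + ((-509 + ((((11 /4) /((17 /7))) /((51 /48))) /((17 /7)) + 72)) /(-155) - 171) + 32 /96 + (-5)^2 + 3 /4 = -141.99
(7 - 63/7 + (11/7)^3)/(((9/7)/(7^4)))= 10535/3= 3511.67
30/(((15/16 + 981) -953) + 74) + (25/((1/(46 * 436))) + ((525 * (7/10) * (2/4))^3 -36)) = 235604826619/35136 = 6705510.78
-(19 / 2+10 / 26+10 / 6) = -11.55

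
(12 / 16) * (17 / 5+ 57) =453 / 10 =45.30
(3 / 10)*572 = 858 / 5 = 171.60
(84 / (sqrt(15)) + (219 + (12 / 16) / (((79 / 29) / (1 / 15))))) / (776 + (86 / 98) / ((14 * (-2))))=38416 * sqrt(15) / 5323145 + 118694807 / 420528455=0.31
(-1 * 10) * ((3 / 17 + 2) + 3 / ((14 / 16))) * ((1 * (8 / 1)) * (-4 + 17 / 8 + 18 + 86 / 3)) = -7170250 / 357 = -20084.73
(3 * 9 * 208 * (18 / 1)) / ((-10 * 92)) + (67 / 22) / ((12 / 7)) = -3281969 / 30360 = -108.10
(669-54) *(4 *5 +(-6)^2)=34440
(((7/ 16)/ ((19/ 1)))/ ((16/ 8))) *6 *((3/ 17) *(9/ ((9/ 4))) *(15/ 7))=135/ 1292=0.10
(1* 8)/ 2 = 4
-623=-623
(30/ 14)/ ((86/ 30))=225/ 301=0.75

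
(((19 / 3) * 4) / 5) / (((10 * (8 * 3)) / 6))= 19 / 150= 0.13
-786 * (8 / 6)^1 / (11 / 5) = -5240 / 11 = -476.36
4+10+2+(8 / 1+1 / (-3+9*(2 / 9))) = 23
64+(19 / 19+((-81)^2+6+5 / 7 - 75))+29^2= 51791 / 7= 7398.71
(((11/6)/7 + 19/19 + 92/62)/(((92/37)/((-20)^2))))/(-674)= -3306875/5045901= -0.66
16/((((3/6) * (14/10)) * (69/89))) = 29.48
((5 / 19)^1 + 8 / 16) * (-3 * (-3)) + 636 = 24429 / 38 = 642.87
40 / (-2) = -20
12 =12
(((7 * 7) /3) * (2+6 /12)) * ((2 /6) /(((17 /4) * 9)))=0.36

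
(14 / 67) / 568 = 7 / 19028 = 0.00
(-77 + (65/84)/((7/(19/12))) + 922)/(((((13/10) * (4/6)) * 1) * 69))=99725/7056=14.13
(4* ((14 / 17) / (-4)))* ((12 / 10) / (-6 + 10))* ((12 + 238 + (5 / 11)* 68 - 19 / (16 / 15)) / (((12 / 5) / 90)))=-14586075 / 5984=-2437.51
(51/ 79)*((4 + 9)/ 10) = 663/ 790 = 0.84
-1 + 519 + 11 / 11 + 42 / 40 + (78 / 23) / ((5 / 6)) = 48219 / 92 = 524.12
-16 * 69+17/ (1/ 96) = 528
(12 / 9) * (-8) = -10.67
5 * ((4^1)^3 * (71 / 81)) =22720 / 81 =280.49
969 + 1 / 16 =15505 / 16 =969.06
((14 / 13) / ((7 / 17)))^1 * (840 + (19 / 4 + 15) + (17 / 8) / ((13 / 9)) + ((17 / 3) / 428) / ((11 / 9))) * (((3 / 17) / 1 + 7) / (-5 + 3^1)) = -8082.33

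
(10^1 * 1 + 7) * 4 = 68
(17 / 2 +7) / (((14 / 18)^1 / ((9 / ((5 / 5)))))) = 2511 / 14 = 179.36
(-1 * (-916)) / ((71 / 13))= 11908 / 71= 167.72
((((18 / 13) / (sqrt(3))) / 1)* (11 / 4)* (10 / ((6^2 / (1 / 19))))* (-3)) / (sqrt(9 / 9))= -55* sqrt(3) / 988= -0.10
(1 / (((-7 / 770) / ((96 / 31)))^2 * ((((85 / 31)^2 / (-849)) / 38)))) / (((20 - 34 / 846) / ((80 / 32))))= -152180669583360 / 2440027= -62368436.74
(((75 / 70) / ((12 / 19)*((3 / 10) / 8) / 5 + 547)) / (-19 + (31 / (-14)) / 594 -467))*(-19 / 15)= 21443400 / 4200478529563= 0.00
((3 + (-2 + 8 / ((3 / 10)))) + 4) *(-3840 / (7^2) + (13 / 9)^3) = -255712165 / 107163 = -2386.20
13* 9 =117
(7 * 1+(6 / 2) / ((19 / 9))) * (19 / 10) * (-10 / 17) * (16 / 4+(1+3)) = -1280 / 17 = -75.29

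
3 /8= 0.38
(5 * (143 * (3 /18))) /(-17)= -715 /102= -7.01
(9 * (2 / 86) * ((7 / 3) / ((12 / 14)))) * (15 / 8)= 735 / 688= 1.07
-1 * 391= -391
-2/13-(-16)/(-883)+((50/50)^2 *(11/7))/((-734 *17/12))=-86968116/501322367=-0.17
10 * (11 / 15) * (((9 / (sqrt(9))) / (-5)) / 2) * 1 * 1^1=-11 / 5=-2.20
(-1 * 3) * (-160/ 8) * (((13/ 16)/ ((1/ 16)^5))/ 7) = 7302582.86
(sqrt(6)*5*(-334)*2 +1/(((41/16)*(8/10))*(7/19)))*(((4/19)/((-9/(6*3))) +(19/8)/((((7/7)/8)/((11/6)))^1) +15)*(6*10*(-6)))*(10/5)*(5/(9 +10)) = -67596000/5453 +11288532000*sqrt(6)/361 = 76583568.83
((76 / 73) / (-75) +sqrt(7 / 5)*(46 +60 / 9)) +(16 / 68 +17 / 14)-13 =50.75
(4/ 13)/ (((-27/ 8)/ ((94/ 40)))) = -376/ 1755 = -0.21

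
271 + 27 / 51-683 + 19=-6672 / 17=-392.47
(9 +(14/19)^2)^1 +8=6333/361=17.54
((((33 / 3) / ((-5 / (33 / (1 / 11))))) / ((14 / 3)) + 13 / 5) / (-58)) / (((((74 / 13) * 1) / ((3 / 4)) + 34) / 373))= 171610959 / 6585320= 26.06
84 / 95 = 0.88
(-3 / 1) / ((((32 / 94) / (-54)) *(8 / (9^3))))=2775303 / 64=43364.11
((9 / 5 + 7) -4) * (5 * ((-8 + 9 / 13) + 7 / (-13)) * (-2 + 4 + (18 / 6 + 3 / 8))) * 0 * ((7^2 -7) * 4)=0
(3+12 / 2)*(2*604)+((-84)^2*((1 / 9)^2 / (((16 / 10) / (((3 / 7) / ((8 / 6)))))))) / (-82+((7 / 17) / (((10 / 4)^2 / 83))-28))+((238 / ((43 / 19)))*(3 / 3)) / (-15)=622657935761 / 57309540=10864.82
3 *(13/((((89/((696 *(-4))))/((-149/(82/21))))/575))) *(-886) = -86538820586400/3649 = -23715763383.50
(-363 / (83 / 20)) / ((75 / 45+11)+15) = -21780 / 6889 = -3.16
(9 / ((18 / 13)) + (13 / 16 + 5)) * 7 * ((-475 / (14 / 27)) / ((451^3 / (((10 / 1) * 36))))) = -113693625 / 366935404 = -0.31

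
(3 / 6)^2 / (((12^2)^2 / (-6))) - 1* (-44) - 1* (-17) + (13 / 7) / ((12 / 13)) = 6097529 / 96768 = 63.01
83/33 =2.52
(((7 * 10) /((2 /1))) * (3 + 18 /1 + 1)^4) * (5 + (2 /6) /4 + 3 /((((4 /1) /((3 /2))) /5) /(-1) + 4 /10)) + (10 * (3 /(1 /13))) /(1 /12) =-428381620 /3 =-142793873.33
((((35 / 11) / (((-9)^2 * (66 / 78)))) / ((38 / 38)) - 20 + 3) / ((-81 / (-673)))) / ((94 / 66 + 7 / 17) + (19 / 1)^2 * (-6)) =950529721 / 14603753736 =0.07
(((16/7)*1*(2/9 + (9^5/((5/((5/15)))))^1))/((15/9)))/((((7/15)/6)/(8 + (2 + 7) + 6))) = 391162656/245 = 1596582.27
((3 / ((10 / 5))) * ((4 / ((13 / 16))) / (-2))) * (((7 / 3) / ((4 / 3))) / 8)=-21 / 26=-0.81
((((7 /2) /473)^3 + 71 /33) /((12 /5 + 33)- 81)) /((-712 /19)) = 27321790625 /21699808618752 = 0.00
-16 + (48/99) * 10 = -368/33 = -11.15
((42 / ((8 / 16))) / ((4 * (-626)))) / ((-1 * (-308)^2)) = 3 / 8483552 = 0.00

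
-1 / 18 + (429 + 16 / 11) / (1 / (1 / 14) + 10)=14161 / 792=17.88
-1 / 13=-0.08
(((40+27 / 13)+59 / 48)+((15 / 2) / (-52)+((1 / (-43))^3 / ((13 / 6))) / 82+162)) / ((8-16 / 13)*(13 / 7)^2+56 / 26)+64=72.05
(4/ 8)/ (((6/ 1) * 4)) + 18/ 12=73/ 48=1.52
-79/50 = -1.58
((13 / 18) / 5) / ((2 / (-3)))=-13 / 60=-0.22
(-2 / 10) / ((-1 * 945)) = 1 / 4725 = 0.00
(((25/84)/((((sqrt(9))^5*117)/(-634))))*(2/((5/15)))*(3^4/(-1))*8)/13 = 63400/31941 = 1.98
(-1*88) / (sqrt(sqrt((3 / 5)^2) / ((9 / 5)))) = -88*sqrt(3) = -152.42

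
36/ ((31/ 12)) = 432/ 31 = 13.94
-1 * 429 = -429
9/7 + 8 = 65/7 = 9.29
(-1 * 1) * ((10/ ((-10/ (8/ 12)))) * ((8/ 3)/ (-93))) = -16/ 837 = -0.02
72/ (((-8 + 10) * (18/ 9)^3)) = 9/ 2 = 4.50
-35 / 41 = -0.85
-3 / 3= -1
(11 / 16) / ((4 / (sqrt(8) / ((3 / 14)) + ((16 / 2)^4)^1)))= 77 * sqrt(2) / 48 + 704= 706.27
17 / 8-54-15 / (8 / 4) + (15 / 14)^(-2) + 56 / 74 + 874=54362441 / 66600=816.25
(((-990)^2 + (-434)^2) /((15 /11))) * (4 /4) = 856867.73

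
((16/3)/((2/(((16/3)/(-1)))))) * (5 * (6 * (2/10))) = -256/3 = -85.33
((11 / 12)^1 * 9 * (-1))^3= -35937 / 64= -561.52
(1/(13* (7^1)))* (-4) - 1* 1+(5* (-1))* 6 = -31.04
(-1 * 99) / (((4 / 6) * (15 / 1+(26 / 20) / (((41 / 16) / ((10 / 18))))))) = -109593 / 11278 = -9.72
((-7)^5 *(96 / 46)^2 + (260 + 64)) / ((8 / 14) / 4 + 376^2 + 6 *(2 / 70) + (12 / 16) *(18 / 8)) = -21589081920 / 41881819249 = -0.52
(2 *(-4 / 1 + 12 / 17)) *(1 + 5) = -672 / 17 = -39.53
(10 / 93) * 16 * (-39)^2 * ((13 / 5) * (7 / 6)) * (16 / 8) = 492128 / 31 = 15875.10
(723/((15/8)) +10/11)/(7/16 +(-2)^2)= 340128/3905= 87.10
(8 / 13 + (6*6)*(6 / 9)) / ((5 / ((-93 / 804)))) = -496 / 871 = -0.57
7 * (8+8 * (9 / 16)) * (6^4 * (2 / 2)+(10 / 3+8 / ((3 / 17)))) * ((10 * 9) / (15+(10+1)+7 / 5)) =52946250 / 137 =386468.98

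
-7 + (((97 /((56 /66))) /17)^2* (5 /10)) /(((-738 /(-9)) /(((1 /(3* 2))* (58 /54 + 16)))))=-4157123035 /668852352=-6.22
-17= -17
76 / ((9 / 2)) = 152 / 9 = 16.89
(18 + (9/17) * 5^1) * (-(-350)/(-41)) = -176.26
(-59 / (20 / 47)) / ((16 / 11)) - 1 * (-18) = -24743 / 320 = -77.32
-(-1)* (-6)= -6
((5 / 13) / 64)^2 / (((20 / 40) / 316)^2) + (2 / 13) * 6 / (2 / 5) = 180985 / 10816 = 16.73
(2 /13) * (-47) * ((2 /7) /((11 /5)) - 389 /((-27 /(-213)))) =22188.68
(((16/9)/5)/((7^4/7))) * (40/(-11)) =-0.00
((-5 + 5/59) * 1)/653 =-290/38527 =-0.01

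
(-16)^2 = 256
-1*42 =-42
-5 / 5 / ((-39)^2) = -1 / 1521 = -0.00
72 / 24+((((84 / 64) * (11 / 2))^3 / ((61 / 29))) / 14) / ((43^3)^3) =6027637423108459607661 / 2009212474369469513728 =3.00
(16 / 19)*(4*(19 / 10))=32 / 5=6.40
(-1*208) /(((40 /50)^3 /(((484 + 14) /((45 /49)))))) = -1321775 /6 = -220295.83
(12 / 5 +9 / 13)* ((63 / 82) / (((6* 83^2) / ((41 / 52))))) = 4221 / 93139280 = 0.00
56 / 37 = 1.51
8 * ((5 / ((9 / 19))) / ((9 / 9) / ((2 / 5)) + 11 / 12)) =3040 / 123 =24.72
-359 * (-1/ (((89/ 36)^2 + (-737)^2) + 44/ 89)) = 41408496/ 62652047129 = 0.00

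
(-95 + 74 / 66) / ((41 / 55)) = -15490 / 123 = -125.93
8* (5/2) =20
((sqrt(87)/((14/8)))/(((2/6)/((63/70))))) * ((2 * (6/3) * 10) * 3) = 1296 * sqrt(87)/7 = 1726.90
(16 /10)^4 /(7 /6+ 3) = 24576 /15625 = 1.57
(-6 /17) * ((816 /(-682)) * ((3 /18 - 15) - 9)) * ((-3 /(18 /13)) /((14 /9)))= 14.02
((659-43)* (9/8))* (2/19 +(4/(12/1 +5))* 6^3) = 11399850/323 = 35293.65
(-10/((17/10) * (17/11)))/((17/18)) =-19800/4913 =-4.03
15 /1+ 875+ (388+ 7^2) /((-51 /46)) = 25288 /51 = 495.84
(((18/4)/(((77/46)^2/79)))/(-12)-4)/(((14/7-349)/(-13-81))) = -8121835/2057363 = -3.95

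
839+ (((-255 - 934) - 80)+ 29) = -401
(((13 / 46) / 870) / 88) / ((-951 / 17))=-221 / 3349193760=-0.00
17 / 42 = 0.40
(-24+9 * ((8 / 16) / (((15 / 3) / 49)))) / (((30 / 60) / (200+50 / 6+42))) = 50317 / 5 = 10063.40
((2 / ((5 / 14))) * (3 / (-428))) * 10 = -42 / 107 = -0.39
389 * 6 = 2334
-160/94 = -80/47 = -1.70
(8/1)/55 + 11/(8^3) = 4701/28160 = 0.17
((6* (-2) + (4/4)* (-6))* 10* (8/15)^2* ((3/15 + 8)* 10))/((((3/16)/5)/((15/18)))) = -839680/9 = -93297.78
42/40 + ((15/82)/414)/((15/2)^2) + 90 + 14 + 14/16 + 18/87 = 626916065/5906952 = 106.13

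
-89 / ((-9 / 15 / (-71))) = -31595 / 3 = -10531.67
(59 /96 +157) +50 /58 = 441199 /2784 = 158.48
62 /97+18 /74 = 3167 /3589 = 0.88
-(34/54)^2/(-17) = 17/729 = 0.02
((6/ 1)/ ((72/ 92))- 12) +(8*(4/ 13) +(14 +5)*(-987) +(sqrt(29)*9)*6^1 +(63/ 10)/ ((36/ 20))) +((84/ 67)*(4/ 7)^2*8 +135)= -680904305/ 36582 +54*sqrt(29)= -18322.30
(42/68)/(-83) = -21/2822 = -0.01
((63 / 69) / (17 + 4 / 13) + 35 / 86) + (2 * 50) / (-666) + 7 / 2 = 31365893 / 8233425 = 3.81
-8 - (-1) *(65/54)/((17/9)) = -751/102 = -7.36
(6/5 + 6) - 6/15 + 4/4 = 39/5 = 7.80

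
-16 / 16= -1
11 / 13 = 0.85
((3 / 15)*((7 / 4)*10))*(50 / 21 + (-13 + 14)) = 71 / 6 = 11.83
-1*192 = -192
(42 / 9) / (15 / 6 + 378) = 28 / 2283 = 0.01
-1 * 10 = -10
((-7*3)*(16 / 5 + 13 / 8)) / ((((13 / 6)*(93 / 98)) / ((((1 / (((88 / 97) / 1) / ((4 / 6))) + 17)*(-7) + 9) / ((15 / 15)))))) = 1006158601 / 177320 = 5674.25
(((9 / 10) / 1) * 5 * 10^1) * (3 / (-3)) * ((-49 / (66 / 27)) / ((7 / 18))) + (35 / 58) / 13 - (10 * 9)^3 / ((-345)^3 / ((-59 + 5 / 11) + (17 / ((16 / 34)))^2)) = 945241033445 / 403652392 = 2341.72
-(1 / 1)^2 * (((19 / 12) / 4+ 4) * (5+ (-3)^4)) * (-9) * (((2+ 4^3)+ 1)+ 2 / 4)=3674565 / 16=229660.31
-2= -2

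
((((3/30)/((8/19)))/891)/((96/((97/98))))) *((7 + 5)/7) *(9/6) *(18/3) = 1843/43464960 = 0.00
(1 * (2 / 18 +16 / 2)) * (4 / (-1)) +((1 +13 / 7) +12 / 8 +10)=-2279 / 126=-18.09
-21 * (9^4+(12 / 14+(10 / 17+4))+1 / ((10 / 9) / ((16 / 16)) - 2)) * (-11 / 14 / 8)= 206256105 / 15232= 13540.97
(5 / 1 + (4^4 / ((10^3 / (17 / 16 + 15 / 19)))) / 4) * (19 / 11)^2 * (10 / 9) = 461947 / 27225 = 16.97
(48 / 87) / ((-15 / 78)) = -416 / 145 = -2.87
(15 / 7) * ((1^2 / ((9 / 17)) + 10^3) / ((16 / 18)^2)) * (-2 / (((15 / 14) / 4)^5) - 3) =-9952438701509 / 2520000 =-3949380.44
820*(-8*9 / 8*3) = -22140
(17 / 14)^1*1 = 17 / 14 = 1.21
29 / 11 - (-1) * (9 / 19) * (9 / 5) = 3646 / 1045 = 3.49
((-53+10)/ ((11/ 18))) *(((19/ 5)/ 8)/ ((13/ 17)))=-125001/ 2860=-43.71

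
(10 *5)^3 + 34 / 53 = 6625034 / 53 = 125000.64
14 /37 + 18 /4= 361 /74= 4.88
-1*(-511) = 511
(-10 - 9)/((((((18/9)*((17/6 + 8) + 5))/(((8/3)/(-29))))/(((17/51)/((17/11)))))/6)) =176/2465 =0.07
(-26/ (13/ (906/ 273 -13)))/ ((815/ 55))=19382/ 14833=1.31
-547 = -547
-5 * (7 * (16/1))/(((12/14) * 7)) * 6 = -560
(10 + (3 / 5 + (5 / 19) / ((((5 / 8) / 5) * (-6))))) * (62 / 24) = 90551 / 3420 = 26.48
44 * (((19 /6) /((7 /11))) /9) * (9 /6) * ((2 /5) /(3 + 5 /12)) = 18392 /4305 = 4.27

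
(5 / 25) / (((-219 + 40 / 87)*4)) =-87 / 380260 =-0.00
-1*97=-97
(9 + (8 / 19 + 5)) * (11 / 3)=3014 / 57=52.88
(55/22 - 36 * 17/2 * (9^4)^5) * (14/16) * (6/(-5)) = 156250316479799648950347/40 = 3906257911994991223758.68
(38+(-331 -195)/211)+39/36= 92647/2532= 36.59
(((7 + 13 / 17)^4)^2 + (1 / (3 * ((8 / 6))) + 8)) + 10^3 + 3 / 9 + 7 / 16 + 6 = 4424518835720307409 / 334836357168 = 13213973.75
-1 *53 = -53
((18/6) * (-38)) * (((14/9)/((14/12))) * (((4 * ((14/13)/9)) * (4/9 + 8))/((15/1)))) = -646912/15795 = -40.96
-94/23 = -4.09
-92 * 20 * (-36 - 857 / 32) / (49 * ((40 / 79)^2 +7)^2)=7984766605 / 178340206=44.77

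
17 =17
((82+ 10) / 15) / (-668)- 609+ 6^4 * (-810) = -2631174368 / 2505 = -1050369.01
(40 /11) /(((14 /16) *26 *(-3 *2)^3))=-0.00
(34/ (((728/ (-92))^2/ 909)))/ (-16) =-8174637/ 264992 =-30.85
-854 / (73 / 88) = -75152 / 73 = -1029.48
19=19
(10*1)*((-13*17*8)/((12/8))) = -35360/3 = -11786.67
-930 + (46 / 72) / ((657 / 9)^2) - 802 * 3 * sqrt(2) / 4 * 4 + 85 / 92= -2406 * sqrt(2) - 2049732973 / 2206206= -4331.67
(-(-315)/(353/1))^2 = 99225/124609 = 0.80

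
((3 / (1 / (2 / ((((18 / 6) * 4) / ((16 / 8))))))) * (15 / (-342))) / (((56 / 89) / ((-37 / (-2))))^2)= -54219245 / 1430016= -37.92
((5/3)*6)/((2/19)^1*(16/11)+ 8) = 1045/852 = 1.23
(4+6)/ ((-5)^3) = -2/ 25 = -0.08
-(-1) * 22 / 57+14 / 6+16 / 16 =212 / 57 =3.72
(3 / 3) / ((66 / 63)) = 21 / 22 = 0.95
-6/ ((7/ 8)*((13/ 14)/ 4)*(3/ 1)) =-128/ 13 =-9.85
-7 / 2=-3.50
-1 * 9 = -9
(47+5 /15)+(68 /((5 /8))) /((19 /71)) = 129362 /285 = 453.90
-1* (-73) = 73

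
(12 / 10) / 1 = 6 / 5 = 1.20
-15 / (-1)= 15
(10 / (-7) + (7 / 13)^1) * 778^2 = -49028004 / 91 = -538769.27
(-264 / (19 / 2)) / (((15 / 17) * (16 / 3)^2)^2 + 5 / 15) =-1373328 / 31146073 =-0.04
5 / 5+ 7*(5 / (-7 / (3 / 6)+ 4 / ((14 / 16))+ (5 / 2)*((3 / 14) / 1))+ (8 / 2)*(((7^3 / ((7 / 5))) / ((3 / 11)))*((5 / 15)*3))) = 2087483 / 83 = 25150.40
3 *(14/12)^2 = 4.08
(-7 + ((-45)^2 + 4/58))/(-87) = -19508/841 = -23.20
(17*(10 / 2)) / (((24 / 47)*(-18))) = -3995 / 432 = -9.25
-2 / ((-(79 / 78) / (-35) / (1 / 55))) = -1092 / 869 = -1.26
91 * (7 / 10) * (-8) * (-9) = 4586.40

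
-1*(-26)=26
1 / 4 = 0.25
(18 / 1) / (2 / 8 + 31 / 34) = 15.49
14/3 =4.67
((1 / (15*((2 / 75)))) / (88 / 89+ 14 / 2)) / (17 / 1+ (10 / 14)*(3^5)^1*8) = 3115 / 13991058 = 0.00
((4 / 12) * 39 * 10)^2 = 16900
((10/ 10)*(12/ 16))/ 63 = 1/ 84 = 0.01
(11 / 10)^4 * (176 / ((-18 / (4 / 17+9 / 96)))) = -28828129 / 6120000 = -4.71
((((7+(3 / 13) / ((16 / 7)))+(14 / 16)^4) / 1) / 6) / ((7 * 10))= 11695 / 638976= 0.02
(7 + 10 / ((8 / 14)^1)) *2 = 49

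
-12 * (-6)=72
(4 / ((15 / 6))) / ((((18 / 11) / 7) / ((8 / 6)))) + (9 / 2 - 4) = 2599 / 270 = 9.63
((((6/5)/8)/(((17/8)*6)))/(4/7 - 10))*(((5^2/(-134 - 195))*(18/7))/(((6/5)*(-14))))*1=-25/1722644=-0.00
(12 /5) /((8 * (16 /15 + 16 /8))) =9 /92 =0.10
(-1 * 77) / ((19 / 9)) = -693 / 19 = -36.47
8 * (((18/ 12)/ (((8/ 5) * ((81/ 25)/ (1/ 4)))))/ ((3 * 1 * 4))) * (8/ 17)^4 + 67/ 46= 454004467/ 311199246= 1.46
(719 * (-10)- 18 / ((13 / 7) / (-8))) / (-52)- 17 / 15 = 687719 / 5070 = 135.64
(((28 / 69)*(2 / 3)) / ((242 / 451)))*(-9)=-1148 / 253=-4.54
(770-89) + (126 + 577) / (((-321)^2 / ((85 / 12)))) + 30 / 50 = 4214263511 / 6182460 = 681.65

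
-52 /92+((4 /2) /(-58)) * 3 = -0.67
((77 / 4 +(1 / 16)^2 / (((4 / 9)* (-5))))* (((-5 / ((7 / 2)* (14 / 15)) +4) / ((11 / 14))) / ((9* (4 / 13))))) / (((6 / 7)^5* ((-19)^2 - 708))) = -33836795993 / 248672747520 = -0.14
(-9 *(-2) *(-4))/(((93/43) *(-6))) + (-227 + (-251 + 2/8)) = -58553/124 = -472.20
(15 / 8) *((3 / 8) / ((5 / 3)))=27 / 64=0.42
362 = 362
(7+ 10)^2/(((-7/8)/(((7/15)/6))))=-1156/45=-25.69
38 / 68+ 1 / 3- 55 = -5519 / 102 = -54.11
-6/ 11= -0.55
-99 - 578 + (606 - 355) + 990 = 564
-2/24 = -0.08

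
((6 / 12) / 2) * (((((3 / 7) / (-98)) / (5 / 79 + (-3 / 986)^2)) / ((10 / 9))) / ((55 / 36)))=-4665811653 / 458579003575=-0.01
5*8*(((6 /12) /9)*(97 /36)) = 485 /81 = 5.99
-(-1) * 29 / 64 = 29 / 64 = 0.45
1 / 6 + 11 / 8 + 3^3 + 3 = 757 / 24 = 31.54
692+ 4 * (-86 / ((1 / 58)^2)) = -1156524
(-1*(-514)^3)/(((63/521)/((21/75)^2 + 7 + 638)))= 28524602278502576/39375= 724434343581.02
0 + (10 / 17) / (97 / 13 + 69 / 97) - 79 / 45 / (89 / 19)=-106237576 / 350842005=-0.30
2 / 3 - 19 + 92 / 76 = -976 / 57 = -17.12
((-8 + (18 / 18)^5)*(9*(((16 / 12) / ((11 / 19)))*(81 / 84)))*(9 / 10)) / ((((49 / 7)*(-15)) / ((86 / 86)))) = 1.20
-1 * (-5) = 5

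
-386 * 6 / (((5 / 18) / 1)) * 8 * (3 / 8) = -125064 / 5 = -25012.80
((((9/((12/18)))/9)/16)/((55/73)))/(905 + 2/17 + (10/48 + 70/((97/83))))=1083393/8403925420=0.00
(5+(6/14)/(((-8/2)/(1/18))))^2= 703921/28224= 24.94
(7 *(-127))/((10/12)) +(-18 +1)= -5419/5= -1083.80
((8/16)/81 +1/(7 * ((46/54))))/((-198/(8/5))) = -1814/1291059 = -0.00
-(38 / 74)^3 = -6859 / 50653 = -0.14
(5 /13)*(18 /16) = 0.43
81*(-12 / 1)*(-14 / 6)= 2268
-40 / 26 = -20 / 13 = -1.54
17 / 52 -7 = -6.67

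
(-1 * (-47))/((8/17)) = 799/8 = 99.88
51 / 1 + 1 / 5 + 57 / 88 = 51.85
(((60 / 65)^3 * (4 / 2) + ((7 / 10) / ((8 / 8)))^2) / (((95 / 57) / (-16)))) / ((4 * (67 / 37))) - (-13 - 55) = 65.27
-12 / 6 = -2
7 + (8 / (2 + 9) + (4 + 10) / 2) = 162 / 11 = 14.73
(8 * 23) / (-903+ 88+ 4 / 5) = -40 / 177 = -0.23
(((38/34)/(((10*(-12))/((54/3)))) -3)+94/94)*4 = -737/85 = -8.67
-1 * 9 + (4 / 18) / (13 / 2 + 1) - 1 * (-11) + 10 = 12.03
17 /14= 1.21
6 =6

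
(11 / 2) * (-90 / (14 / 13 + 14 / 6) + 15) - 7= -18527 / 266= -69.65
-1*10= -10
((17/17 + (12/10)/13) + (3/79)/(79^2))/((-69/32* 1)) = -1120190848/2211279915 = -0.51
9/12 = 0.75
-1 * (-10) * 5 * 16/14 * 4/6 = 800/21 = 38.10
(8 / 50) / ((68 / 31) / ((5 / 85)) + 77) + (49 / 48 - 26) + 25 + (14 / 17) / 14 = 650951 / 8030800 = 0.08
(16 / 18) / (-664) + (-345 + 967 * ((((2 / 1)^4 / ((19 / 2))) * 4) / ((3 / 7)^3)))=3509089132 / 42579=82413.61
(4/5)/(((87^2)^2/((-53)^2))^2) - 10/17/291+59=1596547384914753023381/27061052318779062645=59.00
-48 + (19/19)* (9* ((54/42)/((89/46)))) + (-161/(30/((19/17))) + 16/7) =-14530297/317730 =-45.73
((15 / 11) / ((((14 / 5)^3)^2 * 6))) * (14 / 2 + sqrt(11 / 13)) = 78125 * sqrt(143) / 2153447296 + 78125 / 23664256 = 0.00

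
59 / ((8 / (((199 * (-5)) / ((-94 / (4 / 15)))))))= 11741 / 564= 20.82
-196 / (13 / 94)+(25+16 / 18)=-162787 / 117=-1391.34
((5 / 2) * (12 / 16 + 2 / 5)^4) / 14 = 279841 / 896000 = 0.31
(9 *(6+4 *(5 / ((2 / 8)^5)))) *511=94215114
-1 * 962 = -962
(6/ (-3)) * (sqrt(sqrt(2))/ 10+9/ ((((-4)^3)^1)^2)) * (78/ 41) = -78 * 2^(1/ 4)/ 205-351/ 41984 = -0.46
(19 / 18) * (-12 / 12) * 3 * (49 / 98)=-19 / 12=-1.58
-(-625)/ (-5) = -125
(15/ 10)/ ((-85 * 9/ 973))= -973/ 510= -1.91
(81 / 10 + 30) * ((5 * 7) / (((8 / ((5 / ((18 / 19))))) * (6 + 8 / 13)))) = 1097915 / 8256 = 132.98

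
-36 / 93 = -12 / 31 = -0.39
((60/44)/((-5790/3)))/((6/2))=-1/4246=-0.00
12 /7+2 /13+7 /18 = 3697 /1638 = 2.26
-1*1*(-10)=10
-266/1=-266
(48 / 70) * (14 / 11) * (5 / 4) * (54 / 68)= 162 / 187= 0.87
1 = 1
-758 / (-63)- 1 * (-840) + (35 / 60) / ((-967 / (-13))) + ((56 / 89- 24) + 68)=19446841783 / 21687876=896.67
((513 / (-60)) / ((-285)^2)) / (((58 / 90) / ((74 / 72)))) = -37 / 220400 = -0.00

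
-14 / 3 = -4.67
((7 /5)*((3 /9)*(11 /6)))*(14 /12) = 539 /540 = 1.00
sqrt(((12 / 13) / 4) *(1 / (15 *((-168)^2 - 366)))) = sqrt(1810770) / 1810770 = 0.00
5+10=15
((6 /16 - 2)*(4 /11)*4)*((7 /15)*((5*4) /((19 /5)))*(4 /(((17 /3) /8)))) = -116480 /3553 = -32.78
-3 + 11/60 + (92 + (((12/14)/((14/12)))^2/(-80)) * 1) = 12846779/144060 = 89.18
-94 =-94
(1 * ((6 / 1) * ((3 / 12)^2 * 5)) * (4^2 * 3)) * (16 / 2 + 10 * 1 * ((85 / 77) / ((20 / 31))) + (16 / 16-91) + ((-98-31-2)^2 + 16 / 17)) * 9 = 18127832805 / 1309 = 13848611.77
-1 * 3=-3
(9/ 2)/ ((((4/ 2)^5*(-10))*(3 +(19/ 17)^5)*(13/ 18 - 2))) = 115008417/ 49574531200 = 0.00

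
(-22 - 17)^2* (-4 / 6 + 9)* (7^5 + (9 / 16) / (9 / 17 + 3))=13633967685 / 64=213030745.08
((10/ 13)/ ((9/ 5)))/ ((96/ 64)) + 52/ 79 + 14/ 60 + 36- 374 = -93397799/ 277290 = -336.82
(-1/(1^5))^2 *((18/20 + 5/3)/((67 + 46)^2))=77/383070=0.00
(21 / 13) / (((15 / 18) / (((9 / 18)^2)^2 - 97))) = -97713 / 520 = -187.91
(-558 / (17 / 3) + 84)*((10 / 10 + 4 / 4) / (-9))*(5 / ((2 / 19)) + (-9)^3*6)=-41738 / 3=-13912.67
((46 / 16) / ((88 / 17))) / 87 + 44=2695303 / 61248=44.01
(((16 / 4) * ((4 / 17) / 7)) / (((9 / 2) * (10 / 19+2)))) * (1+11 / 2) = 247 / 3213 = 0.08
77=77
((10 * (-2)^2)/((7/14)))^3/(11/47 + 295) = 6016000/3469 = 1734.22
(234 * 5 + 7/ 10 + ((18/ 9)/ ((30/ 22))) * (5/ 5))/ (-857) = -1.37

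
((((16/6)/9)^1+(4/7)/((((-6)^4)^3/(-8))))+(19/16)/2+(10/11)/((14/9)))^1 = 7723058065/5237882496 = 1.47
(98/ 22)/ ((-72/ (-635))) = 31115/ 792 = 39.29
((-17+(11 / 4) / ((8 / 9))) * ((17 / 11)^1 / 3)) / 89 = -85 / 1056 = -0.08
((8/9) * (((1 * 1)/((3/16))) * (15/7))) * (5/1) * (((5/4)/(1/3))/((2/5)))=10000/21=476.19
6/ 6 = 1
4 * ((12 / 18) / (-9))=-8 / 27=-0.30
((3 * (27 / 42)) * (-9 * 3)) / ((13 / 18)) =-6561 / 91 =-72.10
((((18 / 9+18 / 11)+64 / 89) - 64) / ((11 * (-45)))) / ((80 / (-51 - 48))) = -7299 / 48950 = -0.15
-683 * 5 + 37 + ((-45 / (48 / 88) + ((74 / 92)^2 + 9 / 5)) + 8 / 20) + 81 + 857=-26657929 / 10580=-2519.65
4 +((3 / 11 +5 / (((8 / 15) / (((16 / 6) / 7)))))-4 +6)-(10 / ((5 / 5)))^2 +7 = -6403 / 77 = -83.16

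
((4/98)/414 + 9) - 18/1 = -91286/10143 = -9.00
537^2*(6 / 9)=192246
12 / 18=2 / 3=0.67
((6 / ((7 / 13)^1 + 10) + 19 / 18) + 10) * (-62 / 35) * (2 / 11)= -1777354 / 474705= -3.74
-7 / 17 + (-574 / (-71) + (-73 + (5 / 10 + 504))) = 439.17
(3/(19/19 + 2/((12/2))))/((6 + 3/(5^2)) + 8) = 225/1412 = 0.16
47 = 47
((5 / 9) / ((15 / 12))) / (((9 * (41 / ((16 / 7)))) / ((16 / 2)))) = 512 / 23247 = 0.02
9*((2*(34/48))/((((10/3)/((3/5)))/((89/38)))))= 40851/7600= 5.38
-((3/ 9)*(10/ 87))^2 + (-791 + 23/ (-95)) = -5120528828/ 6471495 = -791.24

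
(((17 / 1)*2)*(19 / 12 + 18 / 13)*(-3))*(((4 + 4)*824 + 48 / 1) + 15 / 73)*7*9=-240366998655 / 1898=-126642254.30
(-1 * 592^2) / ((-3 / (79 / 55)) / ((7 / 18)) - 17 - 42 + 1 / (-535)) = 25921631680 / 4761237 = 5444.31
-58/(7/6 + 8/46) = -8004/185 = -43.26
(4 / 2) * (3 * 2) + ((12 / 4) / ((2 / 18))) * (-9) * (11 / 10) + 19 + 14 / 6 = -233.97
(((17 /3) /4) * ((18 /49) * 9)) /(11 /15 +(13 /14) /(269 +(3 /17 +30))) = 35017110 /5505913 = 6.36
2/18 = 0.11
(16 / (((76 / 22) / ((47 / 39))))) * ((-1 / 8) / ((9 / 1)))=-517 / 6669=-0.08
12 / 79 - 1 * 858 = -67770 / 79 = -857.85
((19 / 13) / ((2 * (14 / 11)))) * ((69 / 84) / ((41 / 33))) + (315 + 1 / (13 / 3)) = 131884743 / 417872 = 315.61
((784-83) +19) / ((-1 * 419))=-720 / 419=-1.72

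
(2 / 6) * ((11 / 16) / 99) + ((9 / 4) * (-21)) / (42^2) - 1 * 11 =-16669 / 1512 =-11.02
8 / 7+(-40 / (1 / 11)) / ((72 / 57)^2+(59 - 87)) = 297034 / 16681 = 17.81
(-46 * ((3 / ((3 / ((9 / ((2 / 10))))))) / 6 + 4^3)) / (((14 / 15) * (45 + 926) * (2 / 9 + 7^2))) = -444015 / 6022142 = -0.07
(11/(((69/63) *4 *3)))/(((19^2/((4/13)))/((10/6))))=385/323817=0.00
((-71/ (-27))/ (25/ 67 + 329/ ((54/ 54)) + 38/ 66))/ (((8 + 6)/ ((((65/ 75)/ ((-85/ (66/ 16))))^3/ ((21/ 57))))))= -2907284614091/ 25289529700176000000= -0.00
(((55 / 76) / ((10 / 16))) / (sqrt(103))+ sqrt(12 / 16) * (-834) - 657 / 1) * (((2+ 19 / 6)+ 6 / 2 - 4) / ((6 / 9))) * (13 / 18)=-45175 * sqrt(3) / 24 - 23725 / 8+ 3575 * sqrt(103) / 70452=-6225.33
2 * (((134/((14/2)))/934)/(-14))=-67/22883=-0.00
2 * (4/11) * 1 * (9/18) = 4/11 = 0.36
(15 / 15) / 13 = 1 / 13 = 0.08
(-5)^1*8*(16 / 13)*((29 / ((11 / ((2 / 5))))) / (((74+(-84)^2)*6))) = -1856 / 1529385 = -0.00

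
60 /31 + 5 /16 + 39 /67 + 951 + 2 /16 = 953.96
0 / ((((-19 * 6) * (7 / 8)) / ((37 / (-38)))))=0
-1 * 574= -574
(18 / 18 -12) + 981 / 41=530 / 41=12.93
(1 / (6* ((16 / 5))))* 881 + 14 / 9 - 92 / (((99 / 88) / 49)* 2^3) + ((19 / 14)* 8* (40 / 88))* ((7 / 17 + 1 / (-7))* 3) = -395372473 / 879648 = -449.47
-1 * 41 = -41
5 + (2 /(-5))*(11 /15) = 353 /75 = 4.71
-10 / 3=-3.33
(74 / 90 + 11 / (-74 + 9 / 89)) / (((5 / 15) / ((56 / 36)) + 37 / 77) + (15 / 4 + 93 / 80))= 245530208 / 2044585413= 0.12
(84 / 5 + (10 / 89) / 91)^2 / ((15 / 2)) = 925795787912 / 24597675375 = 37.64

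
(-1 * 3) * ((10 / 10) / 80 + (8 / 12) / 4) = -43 / 80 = -0.54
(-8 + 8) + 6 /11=6 /11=0.55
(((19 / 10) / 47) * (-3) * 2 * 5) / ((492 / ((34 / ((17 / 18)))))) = -171 / 1927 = -0.09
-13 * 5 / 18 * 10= -325 / 9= -36.11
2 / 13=0.15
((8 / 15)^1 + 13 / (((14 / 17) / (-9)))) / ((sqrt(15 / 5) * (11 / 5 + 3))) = -29723 * sqrt(3) / 3276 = -15.71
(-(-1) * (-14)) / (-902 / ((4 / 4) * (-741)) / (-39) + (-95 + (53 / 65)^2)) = 5057325 / 34088668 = 0.15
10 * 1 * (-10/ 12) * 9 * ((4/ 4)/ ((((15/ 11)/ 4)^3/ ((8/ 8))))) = -85184/ 45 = -1892.98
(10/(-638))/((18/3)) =-5/1914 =-0.00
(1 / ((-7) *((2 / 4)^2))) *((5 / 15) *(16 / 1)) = -64 / 21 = -3.05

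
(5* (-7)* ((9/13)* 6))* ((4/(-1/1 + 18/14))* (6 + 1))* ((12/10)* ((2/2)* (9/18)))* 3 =-333396/13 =-25645.85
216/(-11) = -216/11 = -19.64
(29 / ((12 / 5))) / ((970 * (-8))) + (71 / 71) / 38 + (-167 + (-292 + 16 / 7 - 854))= -3246567473 / 2476992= -1310.69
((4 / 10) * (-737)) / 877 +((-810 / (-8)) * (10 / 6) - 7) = 2831199 / 17540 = 161.41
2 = 2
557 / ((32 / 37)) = 20609 / 32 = 644.03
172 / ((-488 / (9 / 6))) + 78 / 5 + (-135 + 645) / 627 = 4050283 / 254980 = 15.88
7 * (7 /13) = 3.77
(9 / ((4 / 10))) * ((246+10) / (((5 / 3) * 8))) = 432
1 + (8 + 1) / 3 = 4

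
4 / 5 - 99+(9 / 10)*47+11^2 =651 / 10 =65.10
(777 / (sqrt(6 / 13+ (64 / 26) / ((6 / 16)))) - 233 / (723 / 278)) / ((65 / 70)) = -906836 / 9399+ 5439 * sqrt(10686) / 1781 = 219.21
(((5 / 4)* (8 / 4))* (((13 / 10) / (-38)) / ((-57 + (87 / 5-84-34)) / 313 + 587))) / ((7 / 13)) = -264485 / 976610488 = -0.00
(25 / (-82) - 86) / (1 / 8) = -28308 / 41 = -690.44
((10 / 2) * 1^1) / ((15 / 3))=1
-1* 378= -378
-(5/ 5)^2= -1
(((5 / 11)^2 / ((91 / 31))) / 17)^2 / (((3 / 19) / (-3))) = -11411875 / 35038972969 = -0.00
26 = 26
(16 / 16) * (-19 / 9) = -19 / 9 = -2.11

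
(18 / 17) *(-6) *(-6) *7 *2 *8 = 72576 / 17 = 4269.18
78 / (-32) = -39 / 16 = -2.44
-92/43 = -2.14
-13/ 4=-3.25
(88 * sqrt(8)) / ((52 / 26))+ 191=88 * sqrt(2)+ 191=315.45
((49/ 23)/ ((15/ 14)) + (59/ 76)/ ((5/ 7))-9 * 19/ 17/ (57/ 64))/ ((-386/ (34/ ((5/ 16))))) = 14653916/ 6325575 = 2.32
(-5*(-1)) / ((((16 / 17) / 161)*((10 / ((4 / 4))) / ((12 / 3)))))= 2737 / 8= 342.12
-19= -19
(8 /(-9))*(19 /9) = -1.88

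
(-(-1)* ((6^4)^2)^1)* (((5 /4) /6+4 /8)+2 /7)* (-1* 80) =-934986240 /7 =-133569462.86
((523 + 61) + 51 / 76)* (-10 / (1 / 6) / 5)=-133305 / 19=-7016.05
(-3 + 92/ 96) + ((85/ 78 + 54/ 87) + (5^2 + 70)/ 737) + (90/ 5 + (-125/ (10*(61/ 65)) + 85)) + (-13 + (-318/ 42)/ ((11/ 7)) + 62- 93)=5513076809/ 135590312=40.66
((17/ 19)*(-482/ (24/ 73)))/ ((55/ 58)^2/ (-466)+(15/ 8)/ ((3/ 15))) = -139.95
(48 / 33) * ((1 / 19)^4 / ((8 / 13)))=26 / 1433531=0.00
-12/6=-2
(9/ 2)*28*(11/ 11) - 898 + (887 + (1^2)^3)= 116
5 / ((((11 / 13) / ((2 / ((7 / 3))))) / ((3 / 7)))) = 2.17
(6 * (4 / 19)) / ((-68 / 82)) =-492 / 323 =-1.52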